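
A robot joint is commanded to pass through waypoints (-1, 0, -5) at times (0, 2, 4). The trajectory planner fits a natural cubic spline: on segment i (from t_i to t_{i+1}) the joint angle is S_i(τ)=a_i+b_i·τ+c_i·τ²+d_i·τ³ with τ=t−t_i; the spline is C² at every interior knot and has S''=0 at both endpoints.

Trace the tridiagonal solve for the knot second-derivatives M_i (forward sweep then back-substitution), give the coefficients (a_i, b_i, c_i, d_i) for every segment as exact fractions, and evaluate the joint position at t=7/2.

Δ: Δ0=1/2, Δ1=-5/2
row 1: diag=8, rhs=-18; c'=1/4, d'=-9/4
back: M1=-9/4
M: M0=0, M1=-9/4, M2=0
seg 0: a=-1, c=M0/2=0, d=(M1−M0)/(6·2)=-3/16, b=Δ0−h0·(2M0+M1)/6=5/4
seg 1: a=0, c=M1/2=-9/8, d=(M2−M1)/(6·2)=3/16, b=Δ1−h1·(2M1+M2)/6=-1
t_q=7/2 → seg 1, τ=3/2; S=0+-1·τ+-9/8·τ²+3/16·τ³=-435/128

  seg 0: a=-1 b=5/4 c=0 d=-3/16
  seg 1: a=0 b=-1 c=-9/8 d=3/16
S(7/2) = -435/128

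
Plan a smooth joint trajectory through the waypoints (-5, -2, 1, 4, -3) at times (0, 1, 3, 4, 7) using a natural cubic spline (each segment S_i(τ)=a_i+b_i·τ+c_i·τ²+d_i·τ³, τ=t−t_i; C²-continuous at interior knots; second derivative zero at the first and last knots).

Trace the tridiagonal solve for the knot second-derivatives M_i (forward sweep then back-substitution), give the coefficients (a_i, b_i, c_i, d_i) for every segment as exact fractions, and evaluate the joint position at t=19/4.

  seg 0: a=-5 b=5131/1500 c=0 d=-631/1500
  seg 1: a=-2 b=1619/750 c=-631/500 d=1399/3000
  seg 2: a=1 b=203/75 c=192/125 d=-466/375
  seg 3: a=4 b=769/375 c=-274/125 d=274/1125
S(19/4) = 17631/4000

Δ: Δ0=3, Δ1=3/2, Δ2=3, Δ3=-7/3
row 1: diag=6, rhs=-9; c'=1/3, d'=-3/2
row 2: denom=6−2·1/3=16/3; d'=(9−2·-3/2)/(16/3)=9/4
row 3: denom=8−1·3/16=125/16; d'=(-32−1·9/4)/(125/16)=-548/125
back: M3=-548/125
back: M2=9/4−3/16·-548/125=384/125
back: M1=-3/2−1/3·384/125=-631/250
M: M0=0, M1=-631/250, M2=384/125, M3=-548/125, M4=0
seg 0: a=-5, c=M0/2=0, d=(M1−M0)/(6·1)=-631/1500, b=Δ0−h0·(2M0+M1)/6=5131/1500
seg 1: a=-2, c=M1/2=-631/500, d=(M2−M1)/(6·2)=1399/3000, b=Δ1−h1·(2M1+M2)/6=1619/750
seg 2: a=1, c=M2/2=192/125, d=(M3−M2)/(6·1)=-466/375, b=Δ2−h2·(2M2+M3)/6=203/75
seg 3: a=4, c=M3/2=-274/125, d=(M4−M3)/(6·3)=274/1125, b=Δ3−h3·(2M3+M4)/6=769/375
t_q=19/4 → seg 3, τ=3/4; S=4+769/375·τ+-274/125·τ²+274/1125·τ³=17631/4000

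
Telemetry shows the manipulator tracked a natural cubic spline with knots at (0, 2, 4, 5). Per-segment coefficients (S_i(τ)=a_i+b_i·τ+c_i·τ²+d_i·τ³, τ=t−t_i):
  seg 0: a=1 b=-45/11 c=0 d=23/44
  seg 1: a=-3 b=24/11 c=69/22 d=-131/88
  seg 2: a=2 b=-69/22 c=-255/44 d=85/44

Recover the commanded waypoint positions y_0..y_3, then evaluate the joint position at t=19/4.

y_0 = S_0(0) = a_0 = 1
y_1 = S_1(0) = a_1 = -3
y_2 = S_2(0) = a_2 = 2
y_3 = S_2(1) = -5
t_q=19/4 is in segment 2 (τ=3/4); S_2(τ)=-7877/2816

y_0=1 y_1=-3 y_2=2 y_3=-5
S(19/4) = -7877/2816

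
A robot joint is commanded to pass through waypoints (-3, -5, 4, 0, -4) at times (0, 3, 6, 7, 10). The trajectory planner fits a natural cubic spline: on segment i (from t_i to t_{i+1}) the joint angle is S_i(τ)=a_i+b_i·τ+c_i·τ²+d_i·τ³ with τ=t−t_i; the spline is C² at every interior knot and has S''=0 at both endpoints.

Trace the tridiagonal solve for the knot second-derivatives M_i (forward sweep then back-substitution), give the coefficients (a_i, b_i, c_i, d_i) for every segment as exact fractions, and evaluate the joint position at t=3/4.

Δ: Δ0=-2/3, Δ1=3, Δ2=-4, Δ3=-4/3
row 1: diag=12, rhs=22; c'=1/4, d'=11/6
row 2: denom=8−3·1/4=29/4; d'=(-42−3·11/6)/(29/4)=-190/29
row 3: denom=8−1·4/29=228/29; d'=(16−1·-190/29)/(228/29)=109/38
back: M3=109/38
back: M2=-190/29−4/29·109/38=-132/19
back: M1=11/6−1/4·-132/19=407/114
M: M0=0, M1=407/114, M2=-132/19, M3=109/38, M4=0
seg 0: a=-3, c=M0/2=0, d=(M1−M0)/(6·3)=407/2052, b=Δ0−h0·(2M0+M1)/6=-559/228
seg 1: a=-5, c=M1/2=407/228, d=(M2−M1)/(6·3)=-1199/2052, b=Δ1−h1·(2M1+M2)/6=331/114
seg 2: a=4, c=M2/2=-66/19, d=(M3−M2)/(6·1)=373/228, b=Δ2−h2·(2M2+M3)/6=-493/228
seg 3: a=0, c=M3/2=109/76, d=(M4−M3)/(6·3)=-109/684, b=Δ3−h3·(2M3+M4)/6=-479/114
t_q=3/4 → seg 0, τ=3/4; S=-3+-559/228·τ+0·τ²+407/2052·τ³=-23129/4864

  seg 0: a=-3 b=-559/228 c=0 d=407/2052
  seg 1: a=-5 b=331/114 c=407/228 d=-1199/2052
  seg 2: a=4 b=-493/228 c=-66/19 d=373/228
  seg 3: a=0 b=-479/114 c=109/76 d=-109/684
S(3/4) = -23129/4864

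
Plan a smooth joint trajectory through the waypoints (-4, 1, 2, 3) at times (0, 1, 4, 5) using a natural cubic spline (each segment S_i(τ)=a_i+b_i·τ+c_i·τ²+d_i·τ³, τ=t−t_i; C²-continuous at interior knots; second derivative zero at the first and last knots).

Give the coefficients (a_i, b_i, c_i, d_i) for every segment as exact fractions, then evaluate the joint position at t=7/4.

Δ: Δ0=5, Δ1=1/3, Δ2=1
row 1: diag=8, rhs=-28; c'=3/8, d'=-7/2
row 2: denom=8−3·3/8=55/8; d'=(4−3·-7/2)/(55/8)=116/55
back: M2=116/55
back: M1=-7/2−3/8·116/55=-236/55
M: M0=0, M1=-236/55, M2=116/55, M3=0
seg 0: a=-4, c=M0/2=0, d=(M1−M0)/(6·1)=-118/165, b=Δ0−h0·(2M0+M1)/6=943/165
seg 1: a=1, c=M1/2=-118/55, d=(M2−M1)/(6·3)=16/45, b=Δ1−h1·(2M1+M2)/6=589/165
seg 2: a=2, c=M2/2=58/55, d=(M3−M2)/(6·1)=-58/165, b=Δ2−h2·(2M2+M3)/6=49/165
t_q=7/4 → seg 1, τ=3/4; S=1+589/165·τ+-118/55·τ²+16/45·τ³=1153/440

  seg 0: a=-4 b=943/165 c=0 d=-118/165
  seg 1: a=1 b=589/165 c=-118/55 d=16/45
  seg 2: a=2 b=49/165 c=58/55 d=-58/165
S(7/4) = 1153/440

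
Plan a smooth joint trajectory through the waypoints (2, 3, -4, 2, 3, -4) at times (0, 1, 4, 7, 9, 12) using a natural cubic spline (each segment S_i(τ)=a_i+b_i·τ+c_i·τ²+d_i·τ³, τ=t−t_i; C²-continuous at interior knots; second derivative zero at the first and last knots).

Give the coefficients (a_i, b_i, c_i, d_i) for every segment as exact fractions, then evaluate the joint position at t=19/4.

  seg 0: a=2 b=521/318 c=0 d=-203/318
  seg 1: a=3 b=-44/159 c=-203/106 d=391/954
  seg 2: a=-4 b=-223/318 c=94/53 d=-833/2862
  seg 3: a=2 b=331/159 c=-269/318 d=35/1272
  seg 4: a=3 b=-103/106 c=-433/636 d=433/5724
S(19/4) = -24769/6784

Δ: Δ0=1, Δ1=-7/3, Δ2=2, Δ3=1/2, Δ4=-7/3
row 1: diag=8, rhs=-20; c'=3/8, d'=-5/2
row 2: denom=12−3·3/8=87/8; d'=(26−3·-5/2)/(87/8)=268/87
row 3: denom=10−3·8/29=266/29; d'=(-9−3·268/87)/(266/29)=-529/266
row 4: denom=10−2·29/133=1272/133; d'=(-17−2·-529/266)/(1272/133)=-433/318
back: M4=-433/318
back: M3=-529/266−29/133·-433/318=-269/159
back: M2=268/87−8/29·-269/159=188/53
back: M1=-5/2−3/8·188/53=-203/53
M: M0=0, M1=-203/53, M2=188/53, M3=-269/159, M4=-433/318, M5=0
seg 0: a=2, c=M0/2=0, d=(M1−M0)/(6·1)=-203/318, b=Δ0−h0·(2M0+M1)/6=521/318
seg 1: a=3, c=M1/2=-203/106, d=(M2−M1)/(6·3)=391/954, b=Δ1−h1·(2M1+M2)/6=-44/159
seg 2: a=-4, c=M2/2=94/53, d=(M3−M2)/(6·3)=-833/2862, b=Δ2−h2·(2M2+M3)/6=-223/318
seg 3: a=2, c=M3/2=-269/318, d=(M4−M3)/(6·2)=35/1272, b=Δ3−h3·(2M3+M4)/6=331/159
seg 4: a=3, c=M4/2=-433/636, d=(M5−M4)/(6·3)=433/5724, b=Δ4−h4·(2M4+M5)/6=-103/106
t_q=19/4 → seg 2, τ=3/4; S=-4+-223/318·τ+94/53·τ²+-833/2862·τ³=-24769/6784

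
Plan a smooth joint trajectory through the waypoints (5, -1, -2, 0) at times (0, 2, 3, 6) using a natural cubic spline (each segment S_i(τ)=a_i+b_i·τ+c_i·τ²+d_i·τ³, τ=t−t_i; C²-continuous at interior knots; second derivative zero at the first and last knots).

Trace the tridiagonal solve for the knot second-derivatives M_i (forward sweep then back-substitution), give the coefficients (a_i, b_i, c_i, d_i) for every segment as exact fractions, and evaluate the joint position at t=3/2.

  seg 0: a=5 b=-509/141 c=0 d=43/282
  seg 1: a=-1 b=-251/141 c=43/47 d=-19/141
  seg 2: a=-2 b=-50/141 c=24/47 d=-8/141
S(3/2) = 75/752

Δ: Δ0=-3, Δ1=-1, Δ2=2/3
row 1: diag=6, rhs=12; c'=1/6, d'=2
row 2: denom=8−1·1/6=47/6; d'=(10−1·2)/(47/6)=48/47
back: M2=48/47
back: M1=2−1/6·48/47=86/47
M: M0=0, M1=86/47, M2=48/47, M3=0
seg 0: a=5, c=M0/2=0, d=(M1−M0)/(6·2)=43/282, b=Δ0−h0·(2M0+M1)/6=-509/141
seg 1: a=-1, c=M1/2=43/47, d=(M2−M1)/(6·1)=-19/141, b=Δ1−h1·(2M1+M2)/6=-251/141
seg 2: a=-2, c=M2/2=24/47, d=(M3−M2)/(6·3)=-8/141, b=Δ2−h2·(2M2+M3)/6=-50/141
t_q=3/2 → seg 0, τ=3/2; S=5+-509/141·τ+0·τ²+43/282·τ³=75/752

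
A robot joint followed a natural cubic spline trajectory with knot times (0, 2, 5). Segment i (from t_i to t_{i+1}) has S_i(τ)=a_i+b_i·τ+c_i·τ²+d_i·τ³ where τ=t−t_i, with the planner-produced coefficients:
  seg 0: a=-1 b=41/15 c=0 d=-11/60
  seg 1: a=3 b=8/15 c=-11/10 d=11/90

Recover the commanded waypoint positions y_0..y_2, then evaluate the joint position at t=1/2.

y_0=-1 y_1=3 y_2=-2
S(1/2) = 11/32

y_0 = S_0(0) = a_0 = -1
y_1 = S_1(0) = a_1 = 3
y_2 = S_1(3) = -2
t_q=1/2 is in segment 0 (τ=1/2); S_0(τ)=11/32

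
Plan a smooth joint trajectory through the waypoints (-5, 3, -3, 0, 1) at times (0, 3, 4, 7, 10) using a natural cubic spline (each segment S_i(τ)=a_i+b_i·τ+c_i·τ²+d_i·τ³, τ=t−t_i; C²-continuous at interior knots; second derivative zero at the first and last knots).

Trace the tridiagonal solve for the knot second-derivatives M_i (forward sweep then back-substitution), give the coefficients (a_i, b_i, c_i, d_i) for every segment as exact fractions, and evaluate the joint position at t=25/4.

  seg 0: a=-5 b=362/57 c=0 d=-70/171
  seg 1: a=3 b=-268/57 c=-70/19 d=136/57
  seg 2: a=-3 b=-280/57 c=66/19 d=-257/513
  seg 3: a=0 b=137/57 c=-59/57 d=59/513
S(25/4) = -2643/1216

Δ: Δ0=8/3, Δ1=-6, Δ2=1, Δ3=1/3
row 1: diag=8, rhs=-52; c'=1/8, d'=-13/2
row 2: denom=8−1·1/8=63/8; d'=(42−1·-13/2)/(63/8)=388/63
row 3: denom=12−3·8/21=76/7; d'=(-4−3·388/63)/(76/7)=-118/57
back: M3=-118/57
back: M2=388/63−8/21·-118/57=132/19
back: M1=-13/2−1/8·132/19=-140/19
M: M0=0, M1=-140/19, M2=132/19, M3=-118/57, M4=0
seg 0: a=-5, c=M0/2=0, d=(M1−M0)/(6·3)=-70/171, b=Δ0−h0·(2M0+M1)/6=362/57
seg 1: a=3, c=M1/2=-70/19, d=(M2−M1)/(6·1)=136/57, b=Δ1−h1·(2M1+M2)/6=-268/57
seg 2: a=-3, c=M2/2=66/19, d=(M3−M2)/(6·3)=-257/513, b=Δ2−h2·(2M2+M3)/6=-280/57
seg 3: a=0, c=M3/2=-59/57, d=(M4−M3)/(6·3)=59/513, b=Δ3−h3·(2M3+M4)/6=137/57
t_q=25/4 → seg 2, τ=9/4; S=-3+-280/57·τ+66/19·τ²+-257/513·τ³=-2643/1216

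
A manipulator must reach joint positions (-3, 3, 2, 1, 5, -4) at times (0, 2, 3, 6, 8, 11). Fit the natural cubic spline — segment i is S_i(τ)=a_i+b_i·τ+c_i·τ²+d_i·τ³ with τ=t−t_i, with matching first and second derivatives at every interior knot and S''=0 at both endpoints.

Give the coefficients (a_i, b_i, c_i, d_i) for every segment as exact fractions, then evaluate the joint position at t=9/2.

Δ: Δ0=3, Δ1=-1, Δ2=-1/3, Δ3=2, Δ4=-3
row 1: diag=6, rhs=-24; c'=1/6, d'=-4
row 2: denom=8−1·1/6=47/6; d'=(4−1·-4)/(47/6)=48/47
row 3: denom=10−3·18/47=416/47; d'=(14−3·48/47)/(416/47)=257/208
row 4: denom=10−2·47/208=993/104; d'=(-30−2·257/208)/(993/104)=-3377/993
back: M4=-3377/993
back: M3=257/208−47/208·-3377/993=1990/993
back: M2=48/47−18/47·1990/993=84/331
back: M1=-4−1/6·84/331=-1338/331
M: M0=0, M1=-1338/331, M2=84/331, M3=1990/993, M4=-3377/993, M5=0
seg 0: a=-3, c=M0/2=0, d=(M1−M0)/(6·2)=-223/662, b=Δ0−h0·(2M0+M1)/6=1439/331
seg 1: a=3, c=M1/2=-669/331, d=(M2−M1)/(6·1)=237/331, b=Δ1−h1·(2M1+M2)/6=101/331
seg 2: a=2, c=M2/2=42/331, d=(M3−M2)/(6·3)=869/8937, b=Δ2−h2·(2M2+M3)/6=-526/331
seg 3: a=1, c=M3/2=995/993, d=(M4−M3)/(6·2)=-1789/3972, b=Δ3−h3·(2M3+M4)/6=595/331
seg 4: a=5, c=M4/2=-3377/1986, d=(M5−M4)/(6·3)=3377/17874, b=Δ4−h4·(2M4+M5)/6=398/993
t_q=9/2 → seg 2, τ=3/2; S=2+-526/331·τ+42/331·τ²+869/8937·τ³=609/2648

  seg 0: a=-3 b=1439/331 c=0 d=-223/662
  seg 1: a=3 b=101/331 c=-669/331 d=237/331
  seg 2: a=2 b=-526/331 c=42/331 d=869/8937
  seg 3: a=1 b=595/331 c=995/993 d=-1789/3972
  seg 4: a=5 b=398/993 c=-3377/1986 d=3377/17874
S(9/2) = 609/2648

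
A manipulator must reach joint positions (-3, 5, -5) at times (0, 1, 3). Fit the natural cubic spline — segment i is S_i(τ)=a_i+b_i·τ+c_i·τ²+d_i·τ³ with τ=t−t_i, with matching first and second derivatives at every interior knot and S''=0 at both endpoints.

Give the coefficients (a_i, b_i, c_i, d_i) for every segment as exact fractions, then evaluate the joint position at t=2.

Δ: Δ0=8, Δ1=-5
row 1: diag=6, rhs=-78; c'=1/3, d'=-13
back: M1=-13
M: M0=0, M1=-13, M2=0
seg 0: a=-3, c=M0/2=0, d=(M1−M0)/(6·1)=-13/6, b=Δ0−h0·(2M0+M1)/6=61/6
seg 1: a=5, c=M1/2=-13/2, d=(M2−M1)/(6·2)=13/12, b=Δ1−h1·(2M1+M2)/6=11/3
t_q=2 → seg 1, τ=1; S=5+11/3·τ+-13/2·τ²+13/12·τ³=13/4

  seg 0: a=-3 b=61/6 c=0 d=-13/6
  seg 1: a=5 b=11/3 c=-13/2 d=13/12
S(2) = 13/4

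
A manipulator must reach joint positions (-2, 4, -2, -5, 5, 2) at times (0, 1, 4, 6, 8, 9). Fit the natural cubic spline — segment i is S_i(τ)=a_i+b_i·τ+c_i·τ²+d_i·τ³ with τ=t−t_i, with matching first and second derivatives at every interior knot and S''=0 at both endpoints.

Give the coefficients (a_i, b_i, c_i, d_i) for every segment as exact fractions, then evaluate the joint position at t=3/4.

  seg 0: a=-2 b=5164/733 c=0 d=-766/733
  seg 1: a=4 b=2866/733 c=-2298/733 d=854/2199
  seg 2: a=-2 b=-3236/733 c=264/733 d=3217/5864
  seg 3: a=-5 b=5291/1466 c=10707/2932 d=-2167/1466
  seg 4: a=5 b=701/1466 c=-15297/2932 d=5099/2932
S(3/4) = 66683/23456

Δ: Δ0=6, Δ1=-2, Δ2=-3/2, Δ3=5, Δ4=-3
row 1: diag=8, rhs=-48; c'=3/8, d'=-6
row 2: denom=10−3·3/8=71/8; d'=(3−3·-6)/(71/8)=168/71
row 3: denom=8−2·16/71=536/71; d'=(39−2·168/71)/(536/71)=2433/536
row 4: denom=6−2·71/268=733/134; d'=(-48−2·2433/536)/(733/134)=-15297/1466
back: M4=-15297/1466
back: M3=2433/536−71/268·-15297/1466=10707/1466
back: M2=168/71−16/71·10707/1466=528/733
back: M1=-6−3/8·528/733=-4596/733
M: M0=0, M1=-4596/733, M2=528/733, M3=10707/1466, M4=-15297/1466, M5=0
seg 0: a=-2, c=M0/2=0, d=(M1−M0)/(6·1)=-766/733, b=Δ0−h0·(2M0+M1)/6=5164/733
seg 1: a=4, c=M1/2=-2298/733, d=(M2−M1)/(6·3)=854/2199, b=Δ1−h1·(2M1+M2)/6=2866/733
seg 2: a=-2, c=M2/2=264/733, d=(M3−M2)/(6·2)=3217/5864, b=Δ2−h2·(2M2+M3)/6=-3236/733
seg 3: a=-5, c=M3/2=10707/2932, d=(M4−M3)/(6·2)=-2167/1466, b=Δ3−h3·(2M3+M4)/6=5291/1466
seg 4: a=5, c=M4/2=-15297/2932, d=(M5−M4)/(6·1)=5099/2932, b=Δ4−h4·(2M4+M5)/6=701/1466
t_q=3/4 → seg 0, τ=3/4; S=-2+5164/733·τ+0·τ²+-766/733·τ³=66683/23456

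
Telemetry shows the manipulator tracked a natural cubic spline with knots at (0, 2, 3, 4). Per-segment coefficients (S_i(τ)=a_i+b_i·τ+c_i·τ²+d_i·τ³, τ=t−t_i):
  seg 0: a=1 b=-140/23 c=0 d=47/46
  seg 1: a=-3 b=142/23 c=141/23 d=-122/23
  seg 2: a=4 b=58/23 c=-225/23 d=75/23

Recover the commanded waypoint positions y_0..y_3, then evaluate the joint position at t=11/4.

y_0 = S_0(0) = a_0 = 1
y_1 = S_1(0) = a_1 = -3
y_2 = S_2(0) = a_2 = 4
y_3 = S_2(1) = 0
t_q=11/4 is in segment 1 (τ=3/4); S_1(τ)=2091/736

y_0=1 y_1=-3 y_2=4 y_3=0
S(11/4) = 2091/736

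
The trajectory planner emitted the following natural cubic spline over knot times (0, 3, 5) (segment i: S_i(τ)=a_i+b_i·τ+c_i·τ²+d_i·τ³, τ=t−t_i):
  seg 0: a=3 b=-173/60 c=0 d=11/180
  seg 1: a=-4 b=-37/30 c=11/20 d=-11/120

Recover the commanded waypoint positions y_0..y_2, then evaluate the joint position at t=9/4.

y_0 = S_0(0) = a_0 = 3
y_1 = S_1(0) = a_1 = -4
y_2 = S_1(2) = -5
t_q=9/4 is in segment 0 (τ=9/4); S_0(τ)=-3573/1280

y_0=3 y_1=-4 y_2=-5
S(9/4) = -3573/1280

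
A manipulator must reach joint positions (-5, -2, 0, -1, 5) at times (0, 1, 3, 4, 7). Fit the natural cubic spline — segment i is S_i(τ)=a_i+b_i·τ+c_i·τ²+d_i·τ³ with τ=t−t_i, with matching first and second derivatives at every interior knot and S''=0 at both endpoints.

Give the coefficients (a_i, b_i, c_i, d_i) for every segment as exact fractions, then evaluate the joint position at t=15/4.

  seg 0: a=-5 b=403/125 c=0 d=-28/125
  seg 1: a=-2 b=319/125 c=-84/125 d=-13/250
  seg 2: a=0 b=-19/25 c=-123/125 d=93/125
  seg 3: a=-1 b=-62/125 c=156/125 d=-52/375
S(15/4) = -6477/8000

Δ: Δ0=3, Δ1=1, Δ2=-1, Δ3=2
row 1: diag=6, rhs=-12; c'=1/3, d'=-2
row 2: denom=6−2·1/3=16/3; d'=(-12−2·-2)/(16/3)=-3/2
row 3: denom=8−1·3/16=125/16; d'=(18−1·-3/2)/(125/16)=312/125
back: M3=312/125
back: M2=-3/2−3/16·312/125=-246/125
back: M1=-2−1/3·-246/125=-168/125
M: M0=0, M1=-168/125, M2=-246/125, M3=312/125, M4=0
seg 0: a=-5, c=M0/2=0, d=(M1−M0)/(6·1)=-28/125, b=Δ0−h0·(2M0+M1)/6=403/125
seg 1: a=-2, c=M1/2=-84/125, d=(M2−M1)/(6·2)=-13/250, b=Δ1−h1·(2M1+M2)/6=319/125
seg 2: a=0, c=M2/2=-123/125, d=(M3−M2)/(6·1)=93/125, b=Δ2−h2·(2M2+M3)/6=-19/25
seg 3: a=-1, c=M3/2=156/125, d=(M4−M3)/(6·3)=-52/375, b=Δ3−h3·(2M3+M4)/6=-62/125
t_q=15/4 → seg 2, τ=3/4; S=0+-19/25·τ+-123/125·τ²+93/125·τ³=-6477/8000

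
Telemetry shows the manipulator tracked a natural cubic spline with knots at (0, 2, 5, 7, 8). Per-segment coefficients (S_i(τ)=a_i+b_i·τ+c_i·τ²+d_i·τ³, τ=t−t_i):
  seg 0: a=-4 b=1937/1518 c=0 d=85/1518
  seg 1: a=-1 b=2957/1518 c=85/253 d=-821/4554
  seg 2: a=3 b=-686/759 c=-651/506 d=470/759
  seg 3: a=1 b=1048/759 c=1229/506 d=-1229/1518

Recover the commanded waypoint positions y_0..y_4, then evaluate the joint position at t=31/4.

y_0 = S_0(0) = a_0 = -4
y_1 = S_1(0) = a_1 = -1
y_2 = S_2(0) = a_2 = 3
y_3 = S_3(0) = a_3 = 1
y_4 = S_3(1) = 4
t_q=31/4 is in segment 3 (τ=3/4); S_3(τ)=99103/32384

y_0=-4 y_1=-1 y_2=3 y_3=1 y_4=4
S(31/4) = 99103/32384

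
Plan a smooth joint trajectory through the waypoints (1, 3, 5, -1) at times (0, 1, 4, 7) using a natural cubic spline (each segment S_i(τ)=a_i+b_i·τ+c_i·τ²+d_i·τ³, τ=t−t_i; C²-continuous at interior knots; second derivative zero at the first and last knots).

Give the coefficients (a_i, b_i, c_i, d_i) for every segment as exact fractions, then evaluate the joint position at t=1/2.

Δ: Δ0=2, Δ1=2/3, Δ2=-2
row 1: diag=8, rhs=-8; c'=3/8, d'=-1
row 2: denom=12−3·3/8=87/8; d'=(-16−3·-1)/(87/8)=-104/87
back: M2=-104/87
back: M1=-1−3/8·-104/87=-16/29
M: M0=0, M1=-16/29, M2=-104/87, M3=0
seg 0: a=1, c=M0/2=0, d=(M1−M0)/(6·1)=-8/87, b=Δ0−h0·(2M0+M1)/6=182/87
seg 1: a=3, c=M1/2=-8/29, d=(M2−M1)/(6·3)=-28/783, b=Δ1−h1·(2M1+M2)/6=158/87
seg 2: a=5, c=M2/2=-52/87, d=(M3−M2)/(6·3)=52/783, b=Δ2−h2·(2M2+M3)/6=-70/87
t_q=1/2 → seg 0, τ=1/2; S=1+182/87·τ+0·τ²+-8/87·τ³=59/29

  seg 0: a=1 b=182/87 c=0 d=-8/87
  seg 1: a=3 b=158/87 c=-8/29 d=-28/783
  seg 2: a=5 b=-70/87 c=-52/87 d=52/783
S(1/2) = 59/29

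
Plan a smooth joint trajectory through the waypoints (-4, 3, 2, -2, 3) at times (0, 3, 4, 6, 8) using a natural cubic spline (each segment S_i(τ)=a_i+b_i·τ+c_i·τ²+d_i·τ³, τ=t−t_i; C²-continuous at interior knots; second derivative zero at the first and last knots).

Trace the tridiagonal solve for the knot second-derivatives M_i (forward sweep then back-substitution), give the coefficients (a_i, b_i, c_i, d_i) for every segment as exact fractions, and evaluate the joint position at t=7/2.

Δ: Δ0=7/3, Δ1=-1, Δ2=-2, Δ3=5/2
row 1: diag=8, rhs=-20; c'=1/8, d'=-5/2
row 2: denom=6−1·1/8=47/8; d'=(-6−1·-5/2)/(47/8)=-28/47
row 3: denom=8−2·16/47=344/47; d'=(27−2·-28/47)/(344/47)=1325/344
back: M3=1325/344
back: M2=-28/47−16/47·1325/344=-82/43
back: M1=-5/2−1/8·-82/43=-389/172
M: M0=0, M1=-389/172, M2=-82/43, M3=1325/344, M4=0
seg 0: a=-4, c=M0/2=0, d=(M1−M0)/(6·3)=-389/3096, b=Δ0−h0·(2M0+M1)/6=3575/1032
seg 1: a=3, c=M1/2=-389/344, d=(M2−M1)/(6·1)=61/1032, b=Δ1−h1·(2M1+M2)/6=37/516
seg 2: a=2, c=M2/2=-41/43, d=(M3−M2)/(6·2)=1981/4128, b=Δ2−h2·(2M2+M3)/6=-2077/1032
seg 3: a=-2, c=M3/2=1325/688, d=(M4−M3)/(6·2)=-1325/4128, b=Δ3−h3·(2M3+M4)/6=-35/516
t_q=7/2 → seg 1, τ=1/2; S=3+37/516·τ+-389/344·τ²+61/1032·τ³=7597/2752

  seg 0: a=-4 b=3575/1032 c=0 d=-389/3096
  seg 1: a=3 b=37/516 c=-389/344 d=61/1032
  seg 2: a=2 b=-2077/1032 c=-41/43 d=1981/4128
  seg 3: a=-2 b=-35/516 c=1325/688 d=-1325/4128
S(7/2) = 7597/2752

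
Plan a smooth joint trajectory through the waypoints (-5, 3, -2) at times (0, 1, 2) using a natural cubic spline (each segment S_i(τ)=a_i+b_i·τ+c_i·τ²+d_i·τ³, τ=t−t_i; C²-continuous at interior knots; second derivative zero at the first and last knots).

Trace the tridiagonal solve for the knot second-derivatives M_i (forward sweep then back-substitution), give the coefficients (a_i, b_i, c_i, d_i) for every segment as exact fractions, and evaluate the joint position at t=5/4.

  seg 0: a=-5 b=45/4 c=0 d=-13/4
  seg 1: a=3 b=3/2 c=-39/4 d=13/4
S(5/4) = 721/256

Δ: Δ0=8, Δ1=-5
row 1: diag=4, rhs=-78; c'=1/4, d'=-39/2
back: M1=-39/2
M: M0=0, M1=-39/2, M2=0
seg 0: a=-5, c=M0/2=0, d=(M1−M0)/(6·1)=-13/4, b=Δ0−h0·(2M0+M1)/6=45/4
seg 1: a=3, c=M1/2=-39/4, d=(M2−M1)/(6·1)=13/4, b=Δ1−h1·(2M1+M2)/6=3/2
t_q=5/4 → seg 1, τ=1/4; S=3+3/2·τ+-39/4·τ²+13/4·τ³=721/256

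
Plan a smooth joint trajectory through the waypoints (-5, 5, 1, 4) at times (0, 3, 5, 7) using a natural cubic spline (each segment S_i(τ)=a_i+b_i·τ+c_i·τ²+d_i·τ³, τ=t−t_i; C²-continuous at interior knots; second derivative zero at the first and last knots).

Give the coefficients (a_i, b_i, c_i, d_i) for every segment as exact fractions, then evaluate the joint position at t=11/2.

  seg 0: a=-5 b=1207/228 c=0 d=-149/684
  seg 1: a=5 b=-67/114 c=-149/76 d=143/228
  seg 2: a=1 b=-103/114 c=137/76 d=-137/456
S(11/2) = 1169/1216

Δ: Δ0=10/3, Δ1=-2, Δ2=3/2
row 1: diag=10, rhs=-32; c'=1/5, d'=-16/5
row 2: denom=8−2·1/5=38/5; d'=(21−2·-16/5)/(38/5)=137/38
back: M2=137/38
back: M1=-16/5−1/5·137/38=-149/38
M: M0=0, M1=-149/38, M2=137/38, M3=0
seg 0: a=-5, c=M0/2=0, d=(M1−M0)/(6·3)=-149/684, b=Δ0−h0·(2M0+M1)/6=1207/228
seg 1: a=5, c=M1/2=-149/76, d=(M2−M1)/(6·2)=143/228, b=Δ1−h1·(2M1+M2)/6=-67/114
seg 2: a=1, c=M2/2=137/76, d=(M3−M2)/(6·2)=-137/456, b=Δ2−h2·(2M2+M3)/6=-103/114
t_q=11/2 → seg 2, τ=1/2; S=1+-103/114·τ+137/76·τ²+-137/456·τ³=1169/1216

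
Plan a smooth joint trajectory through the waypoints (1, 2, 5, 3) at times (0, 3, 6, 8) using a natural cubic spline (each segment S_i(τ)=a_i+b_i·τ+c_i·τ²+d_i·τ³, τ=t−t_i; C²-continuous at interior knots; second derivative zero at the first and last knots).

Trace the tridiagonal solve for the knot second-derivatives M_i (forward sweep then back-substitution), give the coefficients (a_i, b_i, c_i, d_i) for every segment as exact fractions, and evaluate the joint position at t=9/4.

  seg 0: a=1 b=-1/111 c=0 d=38/999
  seg 1: a=2 b=113/111 c=38/111 d=-116/999
  seg 2: a=5 b=-7/111 c=-26/37 d=13/111
S(9/4) = 1673/1184

Δ: Δ0=1/3, Δ1=1, Δ2=-1
row 1: diag=12, rhs=4; c'=1/4, d'=1/3
row 2: denom=10−3·1/4=37/4; d'=(-12−3·1/3)/(37/4)=-52/37
back: M2=-52/37
back: M1=1/3−1/4·-52/37=76/111
M: M0=0, M1=76/111, M2=-52/37, M3=0
seg 0: a=1, c=M0/2=0, d=(M1−M0)/(6·3)=38/999, b=Δ0−h0·(2M0+M1)/6=-1/111
seg 1: a=2, c=M1/2=38/111, d=(M2−M1)/(6·3)=-116/999, b=Δ1−h1·(2M1+M2)/6=113/111
seg 2: a=5, c=M2/2=-26/37, d=(M3−M2)/(6·2)=13/111, b=Δ2−h2·(2M2+M3)/6=-7/111
t_q=9/4 → seg 0, τ=9/4; S=1+-1/111·τ+0·τ²+38/999·τ³=1673/1184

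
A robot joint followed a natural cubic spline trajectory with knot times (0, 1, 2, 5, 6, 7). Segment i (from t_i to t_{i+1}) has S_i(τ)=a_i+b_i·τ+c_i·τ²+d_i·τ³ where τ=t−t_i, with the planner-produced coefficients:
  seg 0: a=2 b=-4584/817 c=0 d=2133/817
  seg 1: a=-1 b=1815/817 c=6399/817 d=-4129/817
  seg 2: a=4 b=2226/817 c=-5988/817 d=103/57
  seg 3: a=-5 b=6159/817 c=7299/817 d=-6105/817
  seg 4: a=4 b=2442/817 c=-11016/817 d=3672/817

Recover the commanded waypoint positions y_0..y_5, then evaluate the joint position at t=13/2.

y_0 = S_0(0) = a_0 = 2
y_1 = S_1(0) = a_1 = -1
y_2 = S_2(0) = a_2 = 4
y_3 = S_3(0) = a_3 = -5
y_4 = S_4(0) = a_4 = 4
y_5 = S_4(1) = -2
t_q=13/2 is in segment 4 (τ=1/2); S_4(τ)=2194/817

y_0=2 y_1=-1 y_2=4 y_3=-5 y_4=4 y_5=-2
S(13/2) = 2194/817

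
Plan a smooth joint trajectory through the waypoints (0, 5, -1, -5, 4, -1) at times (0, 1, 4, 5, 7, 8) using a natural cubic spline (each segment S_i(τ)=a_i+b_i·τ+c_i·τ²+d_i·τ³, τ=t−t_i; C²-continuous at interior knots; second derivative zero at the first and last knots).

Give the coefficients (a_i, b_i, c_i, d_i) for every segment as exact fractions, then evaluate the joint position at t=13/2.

Δ: Δ0=5, Δ1=-2, Δ2=-4, Δ3=9/2, Δ4=-5
row 1: diag=8, rhs=-42; c'=3/8, d'=-21/4
row 2: denom=8−3·3/8=55/8; d'=(-12−3·-21/4)/(55/8)=6/11
row 3: denom=6−1·8/55=322/55; d'=(51−1·6/11)/(322/55)=2775/322
row 4: denom=6−2·55/161=856/161; d'=(-57−2·2775/322)/(856/161)=-1494/107
back: M4=-1494/107
back: M3=2775/322−55/161·-1494/107=2865/214
back: M2=6/11−8/55·2865/214=-150/107
back: M1=-21/4−3/8·-150/107=-1011/214
M: M0=0, M1=-1011/214, M2=-150/107, M3=2865/214, M4=-1494/107, M5=0
seg 0: a=0, c=M0/2=0, d=(M1−M0)/(6·1)=-337/428, b=Δ0−h0·(2M0+M1)/6=2477/428
seg 1: a=5, c=M1/2=-1011/428, d=(M2−M1)/(6·3)=79/428, b=Δ1−h1·(2M1+M2)/6=733/214
seg 2: a=-1, c=M2/2=-75/107, d=(M3−M2)/(6·1)=1055/428, b=Δ2−h2·(2M2+M3)/6=-2467/428
seg 3: a=-5, c=M3/2=2865/428, d=(M4−M3)/(6·2)=-1951/856, b=Δ3−h3·(2M3+M4)/6=49/214
seg 4: a=4, c=M4/2=-747/107, d=(M5−M4)/(6·1)=249/107, b=Δ4−h4·(2M4+M5)/6=-37/107
t_q=13/2 → seg 3, τ=3/2; S=-5+49/214·τ+2865/428·τ²+-1951/856·τ³=18575/6848

  seg 0: a=0 b=2477/428 c=0 d=-337/428
  seg 1: a=5 b=733/214 c=-1011/428 d=79/428
  seg 2: a=-1 b=-2467/428 c=-75/107 d=1055/428
  seg 3: a=-5 b=49/214 c=2865/428 d=-1951/856
  seg 4: a=4 b=-37/107 c=-747/107 d=249/107
S(13/2) = 18575/6848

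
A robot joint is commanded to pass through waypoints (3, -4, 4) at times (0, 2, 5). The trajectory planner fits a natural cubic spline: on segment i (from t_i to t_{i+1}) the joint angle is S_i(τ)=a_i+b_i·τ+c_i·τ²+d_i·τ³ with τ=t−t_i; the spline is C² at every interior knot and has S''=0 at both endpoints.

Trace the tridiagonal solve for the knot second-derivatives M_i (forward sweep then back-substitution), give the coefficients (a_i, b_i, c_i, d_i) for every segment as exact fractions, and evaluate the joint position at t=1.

Δ: Δ0=-7/2, Δ1=8/3
row 1: diag=10, rhs=37; c'=3/10, d'=37/10
back: M1=37/10
M: M0=0, M1=37/10, M2=0
seg 0: a=3, c=M0/2=0, d=(M1−M0)/(6·2)=37/120, b=Δ0−h0·(2M0+M1)/6=-71/15
seg 1: a=-4, c=M1/2=37/20, d=(M2−M1)/(6·3)=-37/180, b=Δ1−h1·(2M1+M2)/6=-31/30
t_q=1 → seg 0, τ=1; S=3+-71/15·τ+0·τ²+37/120·τ³=-57/40

  seg 0: a=3 b=-71/15 c=0 d=37/120
  seg 1: a=-4 b=-31/30 c=37/20 d=-37/180
S(1) = -57/40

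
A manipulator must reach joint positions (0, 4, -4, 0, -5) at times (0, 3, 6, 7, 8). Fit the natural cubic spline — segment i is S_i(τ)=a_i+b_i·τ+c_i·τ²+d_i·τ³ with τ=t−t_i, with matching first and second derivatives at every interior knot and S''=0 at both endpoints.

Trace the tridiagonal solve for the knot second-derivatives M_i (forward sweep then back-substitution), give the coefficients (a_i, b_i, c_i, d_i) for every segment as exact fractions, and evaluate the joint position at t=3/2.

  seg 0: a=0 b=163/48 c=0 d=-11/48
  seg 1: a=4 b=-67/24 c=-33/16 d=101/144
  seg 2: a=-4 b=181/48 c=17/4 d=-193/48
  seg 3: a=0 b=5/24 c=-125/16 d=125/48
S(3/2) = 553/128

Δ: Δ0=4/3, Δ1=-8/3, Δ2=4, Δ3=-5
row 1: diag=12, rhs=-24; c'=1/4, d'=-2
row 2: denom=8−3·1/4=29/4; d'=(40−3·-2)/(29/4)=184/29
row 3: denom=4−1·4/29=112/29; d'=(-54−1·184/29)/(112/29)=-125/8
back: M3=-125/8
back: M2=184/29−4/29·-125/8=17/2
back: M1=-2−1/4·17/2=-33/8
M: M0=0, M1=-33/8, M2=17/2, M3=-125/8, M4=0
seg 0: a=0, c=M0/2=0, d=(M1−M0)/(6·3)=-11/48, b=Δ0−h0·(2M0+M1)/6=163/48
seg 1: a=4, c=M1/2=-33/16, d=(M2−M1)/(6·3)=101/144, b=Δ1−h1·(2M1+M2)/6=-67/24
seg 2: a=-4, c=M2/2=17/4, d=(M3−M2)/(6·1)=-193/48, b=Δ2−h2·(2M2+M3)/6=181/48
seg 3: a=0, c=M3/2=-125/16, d=(M4−M3)/(6·1)=125/48, b=Δ3−h3·(2M3+M4)/6=5/24
t_q=3/2 → seg 0, τ=3/2; S=0+163/48·τ+0·τ²+-11/48·τ³=553/128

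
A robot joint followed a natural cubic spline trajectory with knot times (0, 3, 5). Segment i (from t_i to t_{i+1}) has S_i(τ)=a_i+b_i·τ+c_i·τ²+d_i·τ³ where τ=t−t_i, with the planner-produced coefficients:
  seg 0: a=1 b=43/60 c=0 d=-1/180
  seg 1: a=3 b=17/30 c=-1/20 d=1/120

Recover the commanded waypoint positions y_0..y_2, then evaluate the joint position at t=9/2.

y_0=1 y_1=3 y_2=4
S(9/2) = 241/64

y_0 = S_0(0) = a_0 = 1
y_1 = S_1(0) = a_1 = 3
y_2 = S_1(2) = 4
t_q=9/2 is in segment 1 (τ=3/2); S_1(τ)=241/64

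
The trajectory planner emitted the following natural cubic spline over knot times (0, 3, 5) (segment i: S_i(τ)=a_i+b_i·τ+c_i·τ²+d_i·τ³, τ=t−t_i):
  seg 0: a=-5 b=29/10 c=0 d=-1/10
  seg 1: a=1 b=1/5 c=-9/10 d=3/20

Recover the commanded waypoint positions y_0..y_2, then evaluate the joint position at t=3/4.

y_0 = S_0(0) = a_0 = -5
y_1 = S_1(0) = a_1 = 1
y_2 = S_1(2) = -1
t_q=3/4 is in segment 0 (τ=3/4); S_0(τ)=-367/128

y_0=-5 y_1=1 y_2=-1
S(3/4) = -367/128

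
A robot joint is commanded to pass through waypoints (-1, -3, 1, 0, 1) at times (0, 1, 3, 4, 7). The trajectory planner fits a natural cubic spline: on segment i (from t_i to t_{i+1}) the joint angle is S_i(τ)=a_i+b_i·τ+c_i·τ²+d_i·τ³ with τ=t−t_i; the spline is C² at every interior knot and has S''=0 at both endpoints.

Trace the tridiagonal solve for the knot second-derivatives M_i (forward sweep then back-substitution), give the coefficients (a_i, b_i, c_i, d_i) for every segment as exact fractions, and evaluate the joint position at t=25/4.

  seg 0: a=-1 b=-1108/375 c=0 d=358/375
  seg 1: a=-3 b=-34/375 c=358/125 d=-341/375
  seg 2: a=1 b=34/75 c=-324/125 d=427/375
  seg 3: a=0 b=-493/375 c=103/125 d=-103/1125
S(25/4) = 273/1600

Δ: Δ0=-2, Δ1=2, Δ2=-1, Δ3=1/3
row 1: diag=6, rhs=24; c'=1/3, d'=4
row 2: denom=6−2·1/3=16/3; d'=(-18−2·4)/(16/3)=-39/8
row 3: denom=8−1·3/16=125/16; d'=(8−1·-39/8)/(125/16)=206/125
back: M3=206/125
back: M2=-39/8−3/16·206/125=-648/125
back: M1=4−1/3·-648/125=716/125
M: M0=0, M1=716/125, M2=-648/125, M3=206/125, M4=0
seg 0: a=-1, c=M0/2=0, d=(M1−M0)/(6·1)=358/375, b=Δ0−h0·(2M0+M1)/6=-1108/375
seg 1: a=-3, c=M1/2=358/125, d=(M2−M1)/(6·2)=-341/375, b=Δ1−h1·(2M1+M2)/6=-34/375
seg 2: a=1, c=M2/2=-324/125, d=(M3−M2)/(6·1)=427/375, b=Δ2−h2·(2M2+M3)/6=34/75
seg 3: a=0, c=M3/2=103/125, d=(M4−M3)/(6·3)=-103/1125, b=Δ3−h3·(2M3+M4)/6=-493/375
t_q=25/4 → seg 3, τ=9/4; S=0+-493/375·τ+103/125·τ²+-103/1125·τ³=273/1600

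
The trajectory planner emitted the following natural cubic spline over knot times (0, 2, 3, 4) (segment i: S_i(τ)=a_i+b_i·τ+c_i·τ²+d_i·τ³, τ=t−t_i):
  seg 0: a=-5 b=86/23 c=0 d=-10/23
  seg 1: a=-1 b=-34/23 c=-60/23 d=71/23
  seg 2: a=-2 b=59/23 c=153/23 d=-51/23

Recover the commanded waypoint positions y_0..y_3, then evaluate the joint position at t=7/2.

y_0=-5 y_1=-1 y_2=-2 y_3=5
S(7/2) = 123/184

y_0 = S_0(0) = a_0 = -5
y_1 = S_1(0) = a_1 = -1
y_2 = S_2(0) = a_2 = -2
y_3 = S_2(1) = 5
t_q=7/2 is in segment 2 (τ=1/2); S_2(τ)=123/184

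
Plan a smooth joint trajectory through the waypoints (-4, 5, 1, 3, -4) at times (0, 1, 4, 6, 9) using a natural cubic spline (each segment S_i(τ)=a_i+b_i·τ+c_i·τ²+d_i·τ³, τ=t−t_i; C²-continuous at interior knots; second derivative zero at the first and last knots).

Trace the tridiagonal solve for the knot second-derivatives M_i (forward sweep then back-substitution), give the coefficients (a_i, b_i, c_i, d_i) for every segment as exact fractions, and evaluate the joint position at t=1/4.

  seg 0: a=-4 b=3592/339 c=0 d=-541/339
  seg 1: a=5 b=1969/339 c=-541/113 d=272/339
  seg 2: a=1 b=-425/339 c=275/113 d=-443/678
  seg 3: a=3 b=217/339 c=-168/113 d=56/339
S(1/4) = -9951/7232

Δ: Δ0=9, Δ1=-4/3, Δ2=1, Δ3=-7/3
row 1: diag=8, rhs=-62; c'=3/8, d'=-31/4
row 2: denom=10−3·3/8=71/8; d'=(14−3·-31/4)/(71/8)=298/71
row 3: denom=10−2·16/71=678/71; d'=(-20−2·298/71)/(678/71)=-336/113
back: M3=-336/113
back: M2=298/71−16/71·-336/113=550/113
back: M1=-31/4−3/8·550/113=-1082/113
M: M0=0, M1=-1082/113, M2=550/113, M3=-336/113, M4=0
seg 0: a=-4, c=M0/2=0, d=(M1−M0)/(6·1)=-541/339, b=Δ0−h0·(2M0+M1)/6=3592/339
seg 1: a=5, c=M1/2=-541/113, d=(M2−M1)/(6·3)=272/339, b=Δ1−h1·(2M1+M2)/6=1969/339
seg 2: a=1, c=M2/2=275/113, d=(M3−M2)/(6·2)=-443/678, b=Δ2−h2·(2M2+M3)/6=-425/339
seg 3: a=3, c=M3/2=-168/113, d=(M4−M3)/(6·3)=56/339, b=Δ3−h3·(2M3+M4)/6=217/339
t_q=1/4 → seg 0, τ=1/4; S=-4+3592/339·τ+0·τ²+-541/339·τ³=-9951/7232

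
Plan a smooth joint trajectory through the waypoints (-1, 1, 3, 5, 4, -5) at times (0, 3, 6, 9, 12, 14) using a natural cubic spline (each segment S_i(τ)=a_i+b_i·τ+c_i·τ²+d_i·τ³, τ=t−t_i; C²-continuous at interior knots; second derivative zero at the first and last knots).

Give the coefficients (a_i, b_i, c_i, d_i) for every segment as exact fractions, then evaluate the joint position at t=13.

  seg 0: a=-1 b=409/618 c=0 d=1/1854
  seg 1: a=1 b=209/309 c=1/206 d=-5/1854
  seg 2: a=3 b=391/618 c=-2/103 d=19/1854
  seg 3: a=5 b=245/309 c=15/206 d=-277/1854
  seg 4: a=4 b=-1733/618 c=-131/103 d=131/618
S(13) = 14/103

Δ: Δ0=2/3, Δ1=2/3, Δ2=2/3, Δ3=-1/3, Δ4=-9/2
row 1: diag=12, rhs=0; c'=1/4, d'=0
row 2: denom=12−3·1/4=45/4; d'=(0−3·0)/(45/4)=0
row 3: denom=12−3·4/15=56/5; d'=(-6−3·0)/(56/5)=-15/28
row 4: denom=10−3·15/56=515/56; d'=(-25−3·-15/28)/(515/56)=-262/103
back: M4=-262/103
back: M3=-15/28−15/56·-262/103=15/103
back: M2=0−4/15·15/103=-4/103
back: M1=0−1/4·-4/103=1/103
M: M0=0, M1=1/103, M2=-4/103, M3=15/103, M4=-262/103, M5=0
seg 0: a=-1, c=M0/2=0, d=(M1−M0)/(6·3)=1/1854, b=Δ0−h0·(2M0+M1)/6=409/618
seg 1: a=1, c=M1/2=1/206, d=(M2−M1)/(6·3)=-5/1854, b=Δ1−h1·(2M1+M2)/6=209/309
seg 2: a=3, c=M2/2=-2/103, d=(M3−M2)/(6·3)=19/1854, b=Δ2−h2·(2M2+M3)/6=391/618
seg 3: a=5, c=M3/2=15/206, d=(M4−M3)/(6·3)=-277/1854, b=Δ3−h3·(2M3+M4)/6=245/309
seg 4: a=4, c=M4/2=-131/103, d=(M5−M4)/(6·2)=131/618, b=Δ4−h4·(2M4+M5)/6=-1733/618
t_q=13 → seg 4, τ=1; S=4+-1733/618·τ+-131/103·τ²+131/618·τ³=14/103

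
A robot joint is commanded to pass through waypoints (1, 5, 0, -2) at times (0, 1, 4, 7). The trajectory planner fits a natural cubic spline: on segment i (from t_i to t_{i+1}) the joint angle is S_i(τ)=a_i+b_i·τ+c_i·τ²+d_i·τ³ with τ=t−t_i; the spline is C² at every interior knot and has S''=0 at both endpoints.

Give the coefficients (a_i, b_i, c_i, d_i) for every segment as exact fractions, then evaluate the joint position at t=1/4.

Δ: Δ0=4, Δ1=-5/3, Δ2=-2/3
row 1: diag=8, rhs=-34; c'=3/8, d'=-17/4
row 2: denom=12−3·3/8=87/8; d'=(6−3·-17/4)/(87/8)=50/29
back: M2=50/29
back: M1=-17/4−3/8·50/29=-142/29
M: M0=0, M1=-142/29, M2=50/29, M3=0
seg 0: a=1, c=M0/2=0, d=(M1−M0)/(6·1)=-71/87, b=Δ0−h0·(2M0+M1)/6=419/87
seg 1: a=5, c=M1/2=-71/29, d=(M2−M1)/(6·3)=32/87, b=Δ1−h1·(2M1+M2)/6=206/87
seg 2: a=0, c=M2/2=25/29, d=(M3−M2)/(6·3)=-25/261, b=Δ2−h2·(2M2+M3)/6=-208/87
t_q=1/4 → seg 0, τ=1/4; S=1+419/87·τ+0·τ²+-71/87·τ³=4067/1856

  seg 0: a=1 b=419/87 c=0 d=-71/87
  seg 1: a=5 b=206/87 c=-71/29 d=32/87
  seg 2: a=0 b=-208/87 c=25/29 d=-25/261
S(1/4) = 4067/1856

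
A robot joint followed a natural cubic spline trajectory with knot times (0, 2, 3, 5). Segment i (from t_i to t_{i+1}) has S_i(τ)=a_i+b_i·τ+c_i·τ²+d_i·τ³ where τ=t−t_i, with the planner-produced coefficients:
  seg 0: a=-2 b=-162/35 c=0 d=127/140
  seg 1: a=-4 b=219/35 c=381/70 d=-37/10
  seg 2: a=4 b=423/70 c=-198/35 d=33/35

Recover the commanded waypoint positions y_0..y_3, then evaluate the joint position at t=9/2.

y_0=-2 y_1=-4 y_2=4 y_3=1
S(9/2) = 197/56

y_0 = S_0(0) = a_0 = -2
y_1 = S_1(0) = a_1 = -4
y_2 = S_2(0) = a_2 = 4
y_3 = S_2(2) = 1
t_q=9/2 is in segment 2 (τ=3/2); S_2(τ)=197/56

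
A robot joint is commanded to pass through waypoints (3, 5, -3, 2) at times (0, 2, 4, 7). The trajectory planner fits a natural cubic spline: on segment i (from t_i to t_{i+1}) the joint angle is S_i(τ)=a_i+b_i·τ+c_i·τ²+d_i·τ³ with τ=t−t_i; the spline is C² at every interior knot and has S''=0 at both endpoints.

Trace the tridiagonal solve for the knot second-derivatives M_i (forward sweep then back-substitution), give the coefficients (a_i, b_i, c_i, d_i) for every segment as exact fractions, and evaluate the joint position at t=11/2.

Δ: Δ0=1, Δ1=-4, Δ2=5/3
row 1: diag=8, rhs=-30; c'=1/4, d'=-15/4
row 2: denom=10−2·1/4=19/2; d'=(34−2·-15/4)/(19/2)=83/19
back: M2=83/19
back: M1=-15/4−1/4·83/19=-92/19
M: M0=0, M1=-92/19, M2=83/19, M3=0
seg 0: a=3, c=M0/2=0, d=(M1−M0)/(6·2)=-23/57, b=Δ0−h0·(2M0+M1)/6=149/57
seg 1: a=5, c=M1/2=-46/19, d=(M2−M1)/(6·2)=175/228, b=Δ1−h1·(2M1+M2)/6=-127/57
seg 2: a=-3, c=M2/2=83/38, d=(M3−M2)/(6·3)=-83/342, b=Δ2−h2·(2M2+M3)/6=-154/57
t_q=11/2 → seg 2, τ=3/2; S=-3+-154/57·τ+83/38·τ²+-83/342·τ³=-899/304

  seg 0: a=3 b=149/57 c=0 d=-23/57
  seg 1: a=5 b=-127/57 c=-46/19 d=175/228
  seg 2: a=-3 b=-154/57 c=83/38 d=-83/342
S(11/2) = -899/304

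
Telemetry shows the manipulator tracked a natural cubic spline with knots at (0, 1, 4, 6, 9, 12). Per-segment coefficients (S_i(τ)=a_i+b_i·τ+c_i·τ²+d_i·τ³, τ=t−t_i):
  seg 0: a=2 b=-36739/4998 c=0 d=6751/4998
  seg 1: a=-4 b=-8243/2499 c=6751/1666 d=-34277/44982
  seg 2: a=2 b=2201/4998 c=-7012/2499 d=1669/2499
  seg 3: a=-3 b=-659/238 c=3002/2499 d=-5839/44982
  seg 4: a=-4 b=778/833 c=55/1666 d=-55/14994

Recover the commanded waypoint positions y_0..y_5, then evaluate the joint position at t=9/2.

y_0=2 y_1=-4 y_2=2 y_3=-3 y_4=-4 y_5=-1
S(9/2) = 10677/6664

y_0 = S_0(0) = a_0 = 2
y_1 = S_1(0) = a_1 = -4
y_2 = S_2(0) = a_2 = 2
y_3 = S_3(0) = a_3 = -3
y_4 = S_4(0) = a_4 = -4
y_5 = S_4(3) = -1
t_q=9/2 is in segment 2 (τ=1/2); S_2(τ)=10677/6664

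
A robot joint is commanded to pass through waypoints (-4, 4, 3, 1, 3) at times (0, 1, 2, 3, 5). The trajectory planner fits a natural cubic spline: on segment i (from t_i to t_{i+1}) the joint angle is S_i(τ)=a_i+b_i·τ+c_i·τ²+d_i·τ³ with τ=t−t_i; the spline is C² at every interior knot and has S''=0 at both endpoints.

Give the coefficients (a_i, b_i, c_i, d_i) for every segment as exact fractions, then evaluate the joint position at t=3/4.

  seg 0: a=-4 b=443/43 c=0 d=-99/43
  seg 1: a=4 b=146/43 c=-297/43 d=108/43
  seg 2: a=3 b=-124/43 c=27/43 d=11/43
  seg 3: a=1 b=-37/43 c=60/43 d=-10/43
S(3/4) = 7583/2752

Δ: Δ0=8, Δ1=-1, Δ2=-2, Δ3=1
row 1: diag=4, rhs=-54; c'=1/4, d'=-27/2
row 2: denom=4−1·1/4=15/4; d'=(-6−1·-27/2)/(15/4)=2
row 3: denom=6−1·4/15=86/15; d'=(18−1·2)/(86/15)=120/43
back: M3=120/43
back: M2=2−4/15·120/43=54/43
back: M1=-27/2−1/4·54/43=-594/43
M: M0=0, M1=-594/43, M2=54/43, M3=120/43, M4=0
seg 0: a=-4, c=M0/2=0, d=(M1−M0)/(6·1)=-99/43, b=Δ0−h0·(2M0+M1)/6=443/43
seg 1: a=4, c=M1/2=-297/43, d=(M2−M1)/(6·1)=108/43, b=Δ1−h1·(2M1+M2)/6=146/43
seg 2: a=3, c=M2/2=27/43, d=(M3−M2)/(6·1)=11/43, b=Δ2−h2·(2M2+M3)/6=-124/43
seg 3: a=1, c=M3/2=60/43, d=(M4−M3)/(6·2)=-10/43, b=Δ3−h3·(2M3+M4)/6=-37/43
t_q=3/4 → seg 0, τ=3/4; S=-4+443/43·τ+0·τ²+-99/43·τ³=7583/2752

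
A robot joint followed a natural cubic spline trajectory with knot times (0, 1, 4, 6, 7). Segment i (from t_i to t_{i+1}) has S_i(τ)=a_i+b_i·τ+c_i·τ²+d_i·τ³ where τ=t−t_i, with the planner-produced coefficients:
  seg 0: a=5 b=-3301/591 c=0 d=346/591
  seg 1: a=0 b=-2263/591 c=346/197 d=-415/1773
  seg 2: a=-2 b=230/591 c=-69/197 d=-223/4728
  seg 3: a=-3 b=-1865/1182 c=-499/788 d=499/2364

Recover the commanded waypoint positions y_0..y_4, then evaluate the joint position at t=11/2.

y_0=5 y_1=0 y_2=-2 y_3=-3 y_4=-5
S(11/2) = -29799/12608

y_0 = S_0(0) = a_0 = 5
y_1 = S_1(0) = a_1 = 0
y_2 = S_2(0) = a_2 = -2
y_3 = S_3(0) = a_3 = -3
y_4 = S_3(1) = -5
t_q=11/2 is in segment 2 (τ=3/2); S_2(τ)=-29799/12608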